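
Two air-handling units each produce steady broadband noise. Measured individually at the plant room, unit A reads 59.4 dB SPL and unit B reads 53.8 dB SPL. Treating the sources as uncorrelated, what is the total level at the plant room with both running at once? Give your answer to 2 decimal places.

60.46 dB SPL

Uncorrelated sources add in intensity (power), not in dB.
L_total = 10·log₁₀(10^(59.4/10) + 10^(53.8/10)) = 10·log₁₀(1111000) = 60.46 dB SPL.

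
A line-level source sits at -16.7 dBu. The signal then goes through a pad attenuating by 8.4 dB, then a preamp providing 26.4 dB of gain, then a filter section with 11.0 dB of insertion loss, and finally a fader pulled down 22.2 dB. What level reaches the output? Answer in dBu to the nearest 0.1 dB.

-31.9 dBu

Cascaded gains and losses add directly in dB.
-16.7 − 8.4 + 26.4 − 11.0 − 22.2 = -31.9 dBu.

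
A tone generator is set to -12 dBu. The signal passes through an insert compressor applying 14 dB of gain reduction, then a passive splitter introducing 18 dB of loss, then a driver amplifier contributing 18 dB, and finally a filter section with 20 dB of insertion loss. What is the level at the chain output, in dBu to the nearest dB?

In dB, series stages simply add:
-12 − 14 − 18 + 18 − 20 = -46 dBu.

-46 dBu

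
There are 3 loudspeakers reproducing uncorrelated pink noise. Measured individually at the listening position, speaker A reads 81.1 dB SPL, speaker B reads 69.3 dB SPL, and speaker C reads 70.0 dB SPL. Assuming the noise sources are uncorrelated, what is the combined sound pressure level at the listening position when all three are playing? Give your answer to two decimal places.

Add the sources as powers (linear), then convert back to dB:
L_total = 10·log₁₀(10^(81.1/10) + 10^(69.3/10) + 10^(70.0/10)) = 10·log₁₀(147300000) = 81.68 dB SPL.

81.68 dB SPL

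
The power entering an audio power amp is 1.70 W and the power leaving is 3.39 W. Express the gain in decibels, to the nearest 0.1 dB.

3.0 dB

For a power ratio, dB = 10·log₁₀(P₂/P₁).
10·log₁₀(3.39/1.70) = 10·log₁₀(1.994) = 3.0 dB.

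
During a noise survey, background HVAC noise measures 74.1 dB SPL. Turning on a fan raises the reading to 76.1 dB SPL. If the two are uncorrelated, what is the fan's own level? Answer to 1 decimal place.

Subtract intensities: L_src = 10·log₁₀(10^(L_total/10) − 10^(L_bg/10)).
L_src = 10·log₁₀(10^(76.1/10) − 10^(74.1/10)) = 10·log₁₀(15030000) = 71.8 dB SPL.

71.8 dB SPL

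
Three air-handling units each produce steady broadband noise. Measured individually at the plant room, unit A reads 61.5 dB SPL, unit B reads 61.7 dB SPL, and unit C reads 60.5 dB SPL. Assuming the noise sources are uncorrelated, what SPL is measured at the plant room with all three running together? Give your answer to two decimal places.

Incoherent sources sum as intensities:
L_total = 10·log₁₀(10^(61.5/10) + 10^(61.7/10) + 10^(60.5/10)) = 10·log₁₀(4014000) = 66.04 dB SPL.

66.04 dB SPL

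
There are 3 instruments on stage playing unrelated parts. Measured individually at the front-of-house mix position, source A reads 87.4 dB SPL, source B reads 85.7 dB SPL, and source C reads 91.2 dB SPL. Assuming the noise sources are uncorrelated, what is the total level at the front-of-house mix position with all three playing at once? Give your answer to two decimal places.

93.50 dB SPL

Uncorrelated sources add in intensity (power), not in dB.
L_total = 10·log₁₀(10^(87.4/10) + 10^(85.7/10) + 10^(91.2/10)) = 10·log₁₀(2239000000) = 93.50 dB SPL.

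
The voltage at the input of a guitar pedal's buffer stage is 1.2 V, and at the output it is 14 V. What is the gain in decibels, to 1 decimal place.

Voltage ratio → dB uses the 20·log₁₀ form:
20·log₁₀(14/1.2) = 20·log₁₀(11.67) = 21.3 dB.

21.3 dB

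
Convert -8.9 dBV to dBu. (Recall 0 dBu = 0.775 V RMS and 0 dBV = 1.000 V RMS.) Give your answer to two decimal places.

The offset between the scales is 20·log₁₀(0.775/1.000) = −2.214 dB.
So dBu = -8.9 + 2.214 = -6.69 dBu.

-6.69 dBu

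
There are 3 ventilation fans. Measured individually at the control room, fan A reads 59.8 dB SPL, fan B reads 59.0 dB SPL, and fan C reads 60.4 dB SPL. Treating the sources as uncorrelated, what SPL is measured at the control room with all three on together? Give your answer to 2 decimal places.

Uncorrelated sources add in intensity (power), not in dB.
L_total = 10·log₁₀(10^(59.8/10) + 10^(59.0/10) + 10^(60.4/10)) = 10·log₁₀(2846000) = 64.54 dB SPL.

64.54 dB SPL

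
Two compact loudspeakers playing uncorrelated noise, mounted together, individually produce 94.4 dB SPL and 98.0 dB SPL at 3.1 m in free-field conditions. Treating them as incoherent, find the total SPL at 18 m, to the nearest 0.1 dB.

Combined at 3.1 m: 10·log₁₀(10^(94.4/10)+10^(98.0/10)) = 99.57 dB SPL.
Then apply −20·log₁₀(18/3.1) = -15.28 dB → 84.3 dB SPL.

84.3 dB SPL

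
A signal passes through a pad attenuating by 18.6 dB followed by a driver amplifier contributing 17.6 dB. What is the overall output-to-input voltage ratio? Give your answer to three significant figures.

Net gain = (−18.6) + 17.6 = -1.0 dB.
Voltage ratio = 10^(-1.0/20) = 0.891.

0.891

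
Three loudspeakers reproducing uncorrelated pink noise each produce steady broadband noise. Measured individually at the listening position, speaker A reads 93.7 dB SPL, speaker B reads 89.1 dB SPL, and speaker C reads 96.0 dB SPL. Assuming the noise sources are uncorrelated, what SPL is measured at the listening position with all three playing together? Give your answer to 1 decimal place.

98.5 dB SPL

Incoherent sources sum as intensities:
L_total = 10·log₁₀(10^(93.7/10) + 10^(89.1/10) + 10^(96.0/10)) = 10·log₁₀(7138000000) = 98.5 dB SPL.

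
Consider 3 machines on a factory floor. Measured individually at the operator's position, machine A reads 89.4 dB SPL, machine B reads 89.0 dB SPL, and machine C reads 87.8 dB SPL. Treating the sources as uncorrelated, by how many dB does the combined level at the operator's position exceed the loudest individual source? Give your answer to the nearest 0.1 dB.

Add the sources as powers (linear), then convert back to dB:
L_total = 10·log₁₀(10^(89.4/10) + 10^(89.0/10) + 10^(87.8/10)) = 93.56 dB SPL.
Excess over the loudest (89.4 dB): 93.56 − 89.4 = 4.2 dB.

4.2 dB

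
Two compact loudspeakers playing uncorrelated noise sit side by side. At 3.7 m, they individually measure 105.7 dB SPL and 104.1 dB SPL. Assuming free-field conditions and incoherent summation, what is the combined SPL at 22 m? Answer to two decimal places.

92.50 dB SPL

Combined at 3.7 m: 10·log₁₀(10^(105.7/10)+10^(104.1/10)) = 107.984 dB SPL.
Then apply −20·log₁₀(22/3.7) = -15.484 dB → 92.50 dB SPL.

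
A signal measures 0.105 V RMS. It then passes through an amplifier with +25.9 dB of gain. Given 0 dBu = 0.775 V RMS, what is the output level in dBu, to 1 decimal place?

+8.5 dBu

Input level: 20·log₁₀(0.105/0.775) = -17.36 dBu.
Output: -17.36 + 25.9 = +8.5 dBu.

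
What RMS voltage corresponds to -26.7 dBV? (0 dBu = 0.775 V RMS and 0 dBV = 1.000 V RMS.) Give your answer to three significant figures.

V = 1.000 V × 10^(-26.7/20).
= 1.000 × 0.04624 = 0.0462 V.

0.0462 V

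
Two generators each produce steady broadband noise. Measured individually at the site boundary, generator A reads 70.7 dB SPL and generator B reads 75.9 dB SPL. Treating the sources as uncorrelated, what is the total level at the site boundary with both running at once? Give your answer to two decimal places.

77.05 dB SPL

Uncorrelated sources add in intensity (power), not in dB.
L_total = 10·log₁₀(10^(70.7/10) + 10^(75.9/10)) = 10·log₁₀(50650000) = 77.05 dB SPL.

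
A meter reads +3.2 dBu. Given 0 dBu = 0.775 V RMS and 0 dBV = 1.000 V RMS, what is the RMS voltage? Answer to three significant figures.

V = 0.775 V × 10^(+3.2/20).
= 0.775 × 1.445 = 1.12 V.

1.12 V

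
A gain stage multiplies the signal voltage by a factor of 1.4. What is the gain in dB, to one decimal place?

Voltage is an amplitude quantity, so gain = 20·log₁₀(V_out/V_in).
20·log₁₀(1.4) = 2.9 dB.

2.9 dB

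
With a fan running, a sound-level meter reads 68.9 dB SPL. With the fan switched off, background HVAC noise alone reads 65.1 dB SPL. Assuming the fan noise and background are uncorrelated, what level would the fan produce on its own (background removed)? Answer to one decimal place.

66.6 dB SPL

Background correction is a power subtraction:
L_src = 10·log₁₀(10^(68.9/10) − 10^(65.1/10)) = 10·log₁₀(4527000) = 66.6 dB SPL.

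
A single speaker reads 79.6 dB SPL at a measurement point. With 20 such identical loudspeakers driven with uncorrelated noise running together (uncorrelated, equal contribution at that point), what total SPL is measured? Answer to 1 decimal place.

92.6 dB SPL

20 equal incoherent sources raise the level by 10·log₁₀(20) = 13.01 dB.
L_total = 79.6 + 13.01 = 92.6 dB SPL.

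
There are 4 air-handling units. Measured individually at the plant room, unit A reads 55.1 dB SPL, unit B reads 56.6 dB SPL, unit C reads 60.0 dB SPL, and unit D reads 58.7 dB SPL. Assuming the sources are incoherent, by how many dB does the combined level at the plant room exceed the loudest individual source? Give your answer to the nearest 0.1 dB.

4.0 dB

Add the sources as powers (linear), then convert back to dB:
L_total = 10·log₁₀(10^(55.1/10) + 10^(56.6/10) + 10^(60.0/10) + 10^(58.7/10)) = 64.02 dB SPL.
Excess over the loudest (60.0 dB): 64.02 − 60.0 = 4.0 dB.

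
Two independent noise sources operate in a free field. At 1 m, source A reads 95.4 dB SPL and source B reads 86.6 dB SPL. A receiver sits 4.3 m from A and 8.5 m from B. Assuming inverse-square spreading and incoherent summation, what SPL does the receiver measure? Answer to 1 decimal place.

82.9 dB SPL

At the listener: L_A = 95.4 − 20·log₁₀(4.3) = 82.73 dB; L_B = 86.6 − 20·log₁₀(8.5) = 68.01 dB.
Combined: 10·log₁₀(10^(82.73/10)+10^(68.01/10)) = 82.9 dB SPL.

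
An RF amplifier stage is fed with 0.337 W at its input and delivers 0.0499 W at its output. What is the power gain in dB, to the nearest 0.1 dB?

-8.3 dB

Power ratio → dB uses the 10·log₁₀ form:
10·log₁₀(0.0499/0.337) = 10·log₁₀(0.1481) = -8.3 dB.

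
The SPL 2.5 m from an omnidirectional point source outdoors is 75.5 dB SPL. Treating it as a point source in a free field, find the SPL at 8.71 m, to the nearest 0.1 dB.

64.7 dB SPL

Free-field point source: level drops by 20·log₁₀ of the distance ratio.
ΔL = −20·log₁₀(8.71/2.5) = -10.84 dB, so L₂ = 75.5 + (-10.84) = 64.7 dB SPL.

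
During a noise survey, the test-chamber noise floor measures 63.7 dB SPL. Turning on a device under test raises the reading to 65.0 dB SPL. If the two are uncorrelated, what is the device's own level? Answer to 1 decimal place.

Remove the background by subtracting linear intensities:
L_src = 10·log₁₀(10^(65.0/10) − 10^(63.7/10)) = 10·log₁₀(818000) = 59.1 dB SPL.

59.1 dB SPL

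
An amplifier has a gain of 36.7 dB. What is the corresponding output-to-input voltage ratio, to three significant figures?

68.4

Voltage ratio = 10^(dB/20).
10^(36.7/20) = 10^(1.835) = 68.4.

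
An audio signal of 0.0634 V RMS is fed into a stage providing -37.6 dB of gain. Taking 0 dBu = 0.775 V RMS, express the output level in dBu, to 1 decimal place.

Input level: 20·log₁₀(0.0634/0.775) = -21.74 dBu.
Output: -21.74 − 37.6 = -59.3 dBu.

-59.3 dBu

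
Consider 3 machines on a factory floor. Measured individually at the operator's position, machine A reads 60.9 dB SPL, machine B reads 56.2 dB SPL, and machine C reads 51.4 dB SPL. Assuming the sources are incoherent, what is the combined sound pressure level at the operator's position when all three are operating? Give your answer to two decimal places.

Uncorrelated sources add in intensity (power), not in dB.
L_total = 10·log₁₀(10^(60.9/10) + 10^(56.2/10) + 10^(51.4/10)) = 10·log₁₀(1785000) = 62.52 dB SPL.

62.52 dB SPL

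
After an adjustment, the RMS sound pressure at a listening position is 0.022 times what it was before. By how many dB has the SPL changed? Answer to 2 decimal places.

Sound pressure is an amplitude quantity: ΔL = 20·log₁₀(p₂/p₁).
20·log₁₀(0.022) = -33.15 dB.

-33.15 dB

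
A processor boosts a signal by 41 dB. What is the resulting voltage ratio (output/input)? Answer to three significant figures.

112

Voltage ratio = 10^(dB/20).
10^(41/20) = 10^(2.050) = 112.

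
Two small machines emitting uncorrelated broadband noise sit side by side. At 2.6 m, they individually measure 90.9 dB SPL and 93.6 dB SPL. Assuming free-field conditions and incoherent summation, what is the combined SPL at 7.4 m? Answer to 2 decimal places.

Combined at 2.6 m: 10·log₁₀(10^(90.9/10)+10^(93.6/10)) = 95.467 dB SPL.
Then apply −20·log₁₀(7.4/2.6) = -9.085 dB → 86.38 dB SPL.

86.38 dB SPL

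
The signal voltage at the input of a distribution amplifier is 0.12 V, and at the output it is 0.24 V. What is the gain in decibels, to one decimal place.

6.0 dB

Voltage ratio → dB uses the 20·log₁₀ form:
20·log₁₀(0.24/0.12) = 20·log₁₀(2.000) = 6.0 dB.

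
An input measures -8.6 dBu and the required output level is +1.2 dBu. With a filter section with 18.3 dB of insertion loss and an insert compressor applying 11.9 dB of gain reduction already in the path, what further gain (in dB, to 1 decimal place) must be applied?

40.0 dB

The required make-up gain is the shortfall in the dB sum.
G = +1.2 − (-8.6) + 18.3 + 11.9 = 40.0 dB.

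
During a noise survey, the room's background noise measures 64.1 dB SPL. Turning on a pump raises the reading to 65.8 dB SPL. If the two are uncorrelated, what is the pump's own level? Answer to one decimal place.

60.9 dB SPL

Subtract intensities: L_src = 10·log₁₀(10^(L_total/10) − 10^(L_bg/10)).
L_src = 10·log₁₀(10^(65.8/10) − 10^(64.1/10)) = 10·log₁₀(1231000) = 60.9 dB SPL.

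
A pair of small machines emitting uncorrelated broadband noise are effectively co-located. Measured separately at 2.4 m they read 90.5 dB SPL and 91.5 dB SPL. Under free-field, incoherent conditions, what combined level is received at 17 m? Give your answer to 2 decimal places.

Combined at 2.4 m: 10·log₁₀(10^(90.5/10)+10^(91.5/10)) = 94.039 dB SPL.
Then apply −20·log₁₀(17/2.4) = -17.005 dB → 77.03 dB SPL.

77.03 dB SPL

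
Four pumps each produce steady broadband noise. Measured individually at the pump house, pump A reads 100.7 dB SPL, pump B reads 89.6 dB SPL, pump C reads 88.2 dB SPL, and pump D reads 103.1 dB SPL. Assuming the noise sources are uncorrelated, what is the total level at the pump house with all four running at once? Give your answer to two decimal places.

Uncorrelated sources add in intensity (power), not in dB.
L_total = 10·log₁₀(10^(100.7/10) + 10^(89.6/10) + 10^(88.2/10) + 10^(103.1/10)) = 10·log₁₀(33739000000) = 105.28 dB SPL.

105.28 dB SPL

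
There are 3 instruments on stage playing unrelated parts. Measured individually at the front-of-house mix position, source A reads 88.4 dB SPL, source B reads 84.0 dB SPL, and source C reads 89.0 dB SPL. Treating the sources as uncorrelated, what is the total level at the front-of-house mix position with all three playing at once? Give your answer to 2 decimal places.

92.40 dB SPL

Uncorrelated sources add in intensity (power), not in dB.
L_total = 10·log₁₀(10^(88.4/10) + 10^(84.0/10) + 10^(89.0/10)) = 10·log₁₀(1737000000) = 92.40 dB SPL.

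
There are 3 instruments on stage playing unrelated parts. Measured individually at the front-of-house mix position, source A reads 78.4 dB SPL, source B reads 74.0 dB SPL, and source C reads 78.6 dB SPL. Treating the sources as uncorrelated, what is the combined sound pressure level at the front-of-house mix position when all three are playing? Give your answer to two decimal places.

82.22 dB SPL

Add the sources as powers (linear), then convert back to dB:
L_total = 10·log₁₀(10^(78.4/10) + 10^(74.0/10) + 10^(78.6/10)) = 10·log₁₀(166700000) = 82.22 dB SPL.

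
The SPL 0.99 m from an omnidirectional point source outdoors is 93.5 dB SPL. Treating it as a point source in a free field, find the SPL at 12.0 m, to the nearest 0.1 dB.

For a point source in a free field, ΔL = −20·log₁₀(d₂/d₁).
ΔL = −20·log₁₀(12.0/0.99) = -21.67 dB, so L₂ = 93.5 + (-21.67) = 71.8 dB SPL.

71.8 dB SPL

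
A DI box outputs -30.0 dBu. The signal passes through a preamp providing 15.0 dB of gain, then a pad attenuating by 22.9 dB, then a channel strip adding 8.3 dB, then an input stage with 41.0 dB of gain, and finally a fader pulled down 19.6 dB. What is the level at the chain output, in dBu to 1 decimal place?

-8.2 dBu

Gain stages sum in dB:
-30.0 + 15.0 − 22.9 + 8.3 + 41.0 − 19.6 = -8.2 dBu.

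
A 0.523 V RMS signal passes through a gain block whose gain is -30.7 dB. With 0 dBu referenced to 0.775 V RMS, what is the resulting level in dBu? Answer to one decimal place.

Input level: 20·log₁₀(0.523/0.775) = -3.42 dBu.
Output: -3.42 − 30.7 = -34.1 dBu.

-34.1 dBu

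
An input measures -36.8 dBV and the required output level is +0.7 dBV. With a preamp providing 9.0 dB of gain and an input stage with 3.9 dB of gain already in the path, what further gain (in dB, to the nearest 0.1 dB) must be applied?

The required make-up gain is the shortfall in the dB sum.
G = +0.7 − (-36.8) − 9.0 − 3.9 = 24.6 dB.

24.6 dB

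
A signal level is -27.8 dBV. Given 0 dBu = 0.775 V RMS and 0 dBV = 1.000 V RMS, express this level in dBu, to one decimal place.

The offset between the scales is 20·log₁₀(0.775/1.000) = −2.214 dB.
So dBu = -27.8 + 2.214 = -25.6 dBu.

-25.6 dBu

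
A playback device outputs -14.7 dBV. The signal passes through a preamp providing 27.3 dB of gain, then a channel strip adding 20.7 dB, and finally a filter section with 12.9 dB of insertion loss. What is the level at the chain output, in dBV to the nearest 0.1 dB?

Cascaded gains and losses add directly in dB.
-14.7 + 27.3 + 20.7 − 12.9 = +20.4 dBV.

+20.4 dBV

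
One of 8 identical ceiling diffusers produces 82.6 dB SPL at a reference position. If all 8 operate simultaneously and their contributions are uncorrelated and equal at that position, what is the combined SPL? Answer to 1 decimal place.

91.6 dB SPL

8 equal incoherent sources raise the level by 10·log₁₀(8) = 9.03 dB.
L_total = 82.6 + 9.03 = 91.6 dB SPL.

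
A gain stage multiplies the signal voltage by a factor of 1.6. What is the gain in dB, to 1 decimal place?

4.1 dB

Voltage ratio → dB uses the 20·log₁₀ form:
20·log₁₀(1.6) = 4.1 dB.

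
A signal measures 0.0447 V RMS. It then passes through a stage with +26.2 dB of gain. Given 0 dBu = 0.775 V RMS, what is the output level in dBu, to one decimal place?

Input level: 20·log₁₀(0.0447/0.775) = -24.78 dBu.
Output: -24.78 + 26.2 = +1.4 dBu.

+1.4 dBu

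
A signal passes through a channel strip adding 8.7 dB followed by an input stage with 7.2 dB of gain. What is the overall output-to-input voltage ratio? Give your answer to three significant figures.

Net gain = 8.7 + 7.2 = 15.9 dB.
Voltage ratio = 10^(15.9/20) = 6.24.

6.24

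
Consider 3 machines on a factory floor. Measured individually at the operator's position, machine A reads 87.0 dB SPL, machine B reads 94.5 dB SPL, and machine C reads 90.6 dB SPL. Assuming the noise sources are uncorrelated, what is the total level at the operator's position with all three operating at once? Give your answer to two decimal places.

Incoherent sources sum as intensities:
L_total = 10·log₁₀(10^(87.0/10) + 10^(94.5/10) + 10^(90.6/10)) = 10·log₁₀(4468000000) = 96.50 dB SPL.

96.50 dB SPL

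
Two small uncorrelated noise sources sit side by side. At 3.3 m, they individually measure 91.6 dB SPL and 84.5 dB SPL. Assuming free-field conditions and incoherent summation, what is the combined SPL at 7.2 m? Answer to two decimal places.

Combined at 3.3 m: 10·log₁₀(10^(91.6/10)+10^(84.5/10)) = 92.374 dB SPL.
Then apply −20·log₁₀(7.2/3.3) = -6.776 dB → 85.60 dB SPL.

85.60 dB SPL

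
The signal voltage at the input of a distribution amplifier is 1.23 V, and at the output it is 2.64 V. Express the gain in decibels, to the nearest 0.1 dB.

Voltage is an amplitude quantity, so gain = 20·log₁₀(V_out/V_in).
20·log₁₀(2.64/1.23) = 20·log₁₀(2.146) = 6.6 dB.

6.6 dB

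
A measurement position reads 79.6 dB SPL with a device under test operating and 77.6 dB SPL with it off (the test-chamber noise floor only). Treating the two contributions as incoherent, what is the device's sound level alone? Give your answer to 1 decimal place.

75.3 dB SPL

Remove the background by subtracting linear intensities:
L_src = 10·log₁₀(10^(79.6/10) − 10^(77.6/10)) = 10·log₁₀(33660000) = 75.3 dB SPL.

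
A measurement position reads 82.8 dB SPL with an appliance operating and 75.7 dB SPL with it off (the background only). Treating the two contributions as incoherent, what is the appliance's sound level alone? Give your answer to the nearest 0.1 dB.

Remove the background by subtracting linear intensities:
L_src = 10·log₁₀(10^(82.8/10) − 10^(75.7/10)) = 10·log₁₀(153400000) = 81.9 dB SPL.

81.9 dB SPL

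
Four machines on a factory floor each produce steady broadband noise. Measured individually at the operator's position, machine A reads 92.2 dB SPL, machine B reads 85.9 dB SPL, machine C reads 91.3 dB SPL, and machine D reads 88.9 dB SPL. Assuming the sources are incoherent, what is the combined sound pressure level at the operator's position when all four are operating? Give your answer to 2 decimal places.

96.21 dB SPL

Incoherent sources sum as intensities:
L_total = 10·log₁₀(10^(92.2/10) + 10^(85.9/10) + 10^(91.3/10) + 10^(88.9/10)) = 10·log₁₀(4174000000) = 96.21 dB SPL.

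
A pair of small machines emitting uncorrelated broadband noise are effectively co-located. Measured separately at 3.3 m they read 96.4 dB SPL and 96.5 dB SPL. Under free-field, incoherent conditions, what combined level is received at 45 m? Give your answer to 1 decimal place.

76.8 dB SPL

Combined at 3.3 m: 10·log₁₀(10^(96.4/10)+10^(96.5/10)) = 99.46 dB SPL.
Then apply −20·log₁₀(45/3.3) = -22.69 dB → 76.8 dB SPL.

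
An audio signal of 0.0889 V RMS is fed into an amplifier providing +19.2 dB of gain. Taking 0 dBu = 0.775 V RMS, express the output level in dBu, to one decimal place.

+0.4 dBu

Input level: 20·log₁₀(0.0889/0.775) = -18.81 dBu.
Output: -18.81 + 19.2 = +0.4 dBu.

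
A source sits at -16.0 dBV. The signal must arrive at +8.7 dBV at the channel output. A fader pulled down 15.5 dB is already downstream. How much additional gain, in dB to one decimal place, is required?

The required make-up gain is the shortfall in the dB sum.
G = +8.7 − (-16.0) + 15.5 = 40.2 dB.

40.2 dB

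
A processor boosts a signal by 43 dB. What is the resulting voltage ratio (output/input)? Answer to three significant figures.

Voltage ratio = 10^(dB/20).
10^(43/20) = 10^(2.150) = 141.

141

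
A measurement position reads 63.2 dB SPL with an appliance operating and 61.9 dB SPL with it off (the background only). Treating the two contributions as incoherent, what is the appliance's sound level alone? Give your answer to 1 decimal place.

57.3 dB SPL

Background correction is a power subtraction:
L_src = 10·log₁₀(10^(63.2/10) − 10^(61.9/10)) = 10·log₁₀(540500) = 57.3 dB SPL.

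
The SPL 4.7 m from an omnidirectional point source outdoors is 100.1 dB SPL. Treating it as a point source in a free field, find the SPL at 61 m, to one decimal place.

Inverse-square spreading gives ΔL = −20·log₁₀(d₂/d₁).
ΔL = −20·log₁₀(61/4.7) = -22.26 dB, so L₂ = 100.1 + (-22.26) = 77.8 dB SPL.

77.8 dB SPL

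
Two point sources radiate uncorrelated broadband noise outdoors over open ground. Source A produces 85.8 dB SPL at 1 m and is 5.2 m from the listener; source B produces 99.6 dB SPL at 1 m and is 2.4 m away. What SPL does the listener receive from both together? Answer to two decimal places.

92.03 dB SPL

At the listener: L_A = 85.8 − 20·log₁₀(5.2) = 71.480 dB; L_B = 99.6 − 20·log₁₀(2.4) = 91.996 dB.
Combined: 10·log₁₀(10^(71.480/10)+10^(91.996/10)) = 92.03 dB SPL.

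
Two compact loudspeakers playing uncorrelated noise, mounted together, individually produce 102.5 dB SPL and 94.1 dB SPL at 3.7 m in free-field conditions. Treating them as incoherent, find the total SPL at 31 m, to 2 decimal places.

Combined at 3.7 m: 10·log₁₀(10^(102.5/10)+10^(94.1/10)) = 103.086 dB SPL.
Then apply −20·log₁₀(31/3.7) = -18.463 dB → 84.62 dB SPL.

84.62 dB SPL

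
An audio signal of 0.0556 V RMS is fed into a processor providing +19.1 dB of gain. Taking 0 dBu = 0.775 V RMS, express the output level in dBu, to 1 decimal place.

-3.8 dBu

Input level: 20·log₁₀(0.0556/0.775) = -22.88 dBu.
Output: -22.88 + 19.1 = -3.8 dBu.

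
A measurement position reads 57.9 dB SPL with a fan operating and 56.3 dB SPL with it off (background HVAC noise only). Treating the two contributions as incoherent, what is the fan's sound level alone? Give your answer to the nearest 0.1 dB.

Subtract intensities: L_src = 10·log₁₀(10^(L_total/10) − 10^(L_bg/10)).
L_src = 10·log₁₀(10^(57.9/10) − 10^(56.3/10)) = 10·log₁₀(190000) = 52.8 dB SPL.

52.8 dB SPL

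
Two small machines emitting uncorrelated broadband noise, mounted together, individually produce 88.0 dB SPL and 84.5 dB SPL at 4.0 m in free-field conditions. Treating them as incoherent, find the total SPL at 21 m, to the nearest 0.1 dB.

75.2 dB SPL

Combined at 4.0 m: 10·log₁₀(10^(88.0/10)+10^(84.5/10)) = 89.60 dB SPL.
Then apply −20·log₁₀(21/4.0) = -14.40 dB → 75.2 dB SPL.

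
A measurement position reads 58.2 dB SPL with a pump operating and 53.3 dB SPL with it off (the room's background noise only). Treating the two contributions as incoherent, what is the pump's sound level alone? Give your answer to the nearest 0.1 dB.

56.5 dB SPL

Remove the background by subtracting linear intensities:
L_src = 10·log₁₀(10^(58.2/10) − 10^(53.3/10)) = 10·log₁₀(446900) = 56.5 dB SPL.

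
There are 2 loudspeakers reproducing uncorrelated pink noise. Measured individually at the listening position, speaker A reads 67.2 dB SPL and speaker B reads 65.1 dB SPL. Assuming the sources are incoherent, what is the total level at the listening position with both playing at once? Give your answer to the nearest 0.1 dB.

69.3 dB SPL

Add the sources as powers (linear), then convert back to dB:
L_total = 10·log₁₀(10^(67.2/10) + 10^(65.1/10)) = 10·log₁₀(8484000) = 69.3 dB SPL.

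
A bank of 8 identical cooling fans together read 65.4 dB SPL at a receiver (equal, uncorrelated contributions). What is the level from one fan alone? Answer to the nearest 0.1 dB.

8 equal incoherent sources add 10·log₁₀(8) = 9.03 dB over one source.
L_one = 65.4 − 9.03 = 56.4 dB SPL.

56.4 dB SPL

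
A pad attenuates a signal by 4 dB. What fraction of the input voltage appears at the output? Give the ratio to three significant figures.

0.631

Voltage ratio = 10^(dB/20).
10^(-4/20) = 10^(-0.2000) = 0.631.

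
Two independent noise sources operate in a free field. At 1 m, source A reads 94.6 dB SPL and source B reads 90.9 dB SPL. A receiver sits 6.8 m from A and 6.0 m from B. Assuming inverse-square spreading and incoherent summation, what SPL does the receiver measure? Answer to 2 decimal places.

At the listener: L_A = 94.6 − 20·log₁₀(6.8) = 77.950 dB; L_B = 90.9 − 20·log₁₀(6.0) = 75.337 dB.
Combined: 10·log₁₀(10^(77.950/10)+10^(75.337/10)) = 79.85 dB SPL.

79.85 dB SPL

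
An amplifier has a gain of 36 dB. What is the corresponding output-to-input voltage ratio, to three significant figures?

63.1

Voltage ratio = 10^(dB/20).
10^(36/20) = 10^(1.800) = 63.1.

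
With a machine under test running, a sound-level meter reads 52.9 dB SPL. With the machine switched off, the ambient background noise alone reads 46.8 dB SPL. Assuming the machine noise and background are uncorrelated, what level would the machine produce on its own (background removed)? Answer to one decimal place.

Background correction is a power subtraction:
L_src = 10·log₁₀(10^(52.9/10) − 10^(46.8/10)) = 10·log₁₀(147100) = 51.7 dB SPL.

51.7 dB SPL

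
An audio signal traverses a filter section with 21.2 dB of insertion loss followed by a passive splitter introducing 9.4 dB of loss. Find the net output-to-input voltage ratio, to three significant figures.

Net gain = (−21.2) + (−9.4) = -30.6 dB.
Voltage ratio = 10^(-30.6/20) = 0.0295.

0.0295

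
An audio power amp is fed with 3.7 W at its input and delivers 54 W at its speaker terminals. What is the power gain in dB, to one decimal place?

Power is a power quantity, so gain = 10·log₁₀(P_out/P_in).
10·log₁₀(54/3.7) = 10·log₁₀(14.59) = 11.6 dB.

11.6 dB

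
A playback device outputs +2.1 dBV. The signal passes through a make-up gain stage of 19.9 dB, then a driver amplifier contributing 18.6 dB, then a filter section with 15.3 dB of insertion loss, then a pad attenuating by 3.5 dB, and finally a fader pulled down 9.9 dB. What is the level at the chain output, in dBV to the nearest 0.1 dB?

Cascaded gains and losses add directly in dB.
+2.1 + 19.9 + 18.6 − 15.3 − 3.5 − 9.9 = +11.9 dBV.

+11.9 dBV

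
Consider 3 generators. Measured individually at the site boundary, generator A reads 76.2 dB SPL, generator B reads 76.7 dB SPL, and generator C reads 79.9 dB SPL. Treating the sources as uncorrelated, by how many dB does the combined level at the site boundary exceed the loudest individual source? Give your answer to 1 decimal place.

2.8 dB

Incoherent sources sum as intensities:
L_total = 10·log₁₀(10^(76.2/10) + 10^(76.7/10) + 10^(79.9/10)) = 82.70 dB SPL.
Excess over the loudest (79.9 dB): 82.70 − 79.9 = 2.8 dB.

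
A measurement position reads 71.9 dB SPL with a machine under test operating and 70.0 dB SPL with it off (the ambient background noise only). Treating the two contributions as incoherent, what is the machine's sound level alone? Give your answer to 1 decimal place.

Subtract intensities: L_src = 10·log₁₀(10^(L_total/10) − 10^(L_bg/10)).
L_src = 10·log₁₀(10^(71.9/10) − 10^(70.0/10)) = 10·log₁₀(5488000) = 67.4 dB SPL.

67.4 dB SPL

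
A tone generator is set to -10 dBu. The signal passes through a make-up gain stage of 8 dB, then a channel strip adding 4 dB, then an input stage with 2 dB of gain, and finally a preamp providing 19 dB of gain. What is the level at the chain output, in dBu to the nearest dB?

In dB, series stages simply add:
-10 + 8 + 4 + 2 + 19 = +23 dBu.

+23 dBu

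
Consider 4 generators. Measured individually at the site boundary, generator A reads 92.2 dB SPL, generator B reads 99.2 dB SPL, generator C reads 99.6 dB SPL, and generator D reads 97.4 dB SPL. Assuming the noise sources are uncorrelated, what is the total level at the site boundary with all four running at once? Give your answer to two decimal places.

Add the sources as powers (linear), then convert back to dB:
L_total = 10·log₁₀(10^(92.2/10) + 10^(99.2/10) + 10^(99.6/10) + 10^(97.4/10)) = 10·log₁₀(24593000000) = 103.91 dB SPL.

103.91 dB SPL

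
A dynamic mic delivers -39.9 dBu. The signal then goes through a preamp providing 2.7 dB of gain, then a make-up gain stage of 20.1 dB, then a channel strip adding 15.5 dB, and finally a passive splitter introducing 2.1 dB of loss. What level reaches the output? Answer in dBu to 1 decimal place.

Cascaded gains and losses add directly in dB.
-39.9 + 2.7 + 20.1 + 15.5 − 2.1 = -3.7 dBu.

-3.7 dBu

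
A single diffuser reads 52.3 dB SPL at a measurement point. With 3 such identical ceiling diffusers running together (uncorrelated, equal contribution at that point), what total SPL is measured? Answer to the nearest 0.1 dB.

57.1 dB SPL

3 equal incoherent sources raise the level by 10·log₁₀(3) = 4.77 dB.
L_total = 52.3 + 4.77 = 57.1 dB SPL.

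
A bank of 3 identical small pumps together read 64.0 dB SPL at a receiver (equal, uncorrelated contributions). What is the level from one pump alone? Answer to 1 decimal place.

59.2 dB SPL

3 equal incoherent sources add 10·log₁₀(3) = 4.77 dB over one source.
L_one = 64.0 − 4.77 = 59.2 dB SPL.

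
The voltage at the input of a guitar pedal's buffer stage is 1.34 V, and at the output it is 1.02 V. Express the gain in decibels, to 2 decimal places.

Voltage is an amplitude quantity, so gain = 20·log₁₀(V_out/V_in).
20·log₁₀(1.02/1.34) = 20·log₁₀(0.7612) = -2.37 dB.

-2.37 dB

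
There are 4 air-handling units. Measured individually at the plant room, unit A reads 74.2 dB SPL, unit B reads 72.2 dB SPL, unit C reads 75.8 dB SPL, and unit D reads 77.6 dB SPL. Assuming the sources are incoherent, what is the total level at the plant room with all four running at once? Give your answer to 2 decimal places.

81.41 dB SPL

Uncorrelated sources add in intensity (power), not in dB.
L_total = 10·log₁₀(10^(74.2/10) + 10^(72.2/10) + 10^(75.8/10) + 10^(77.6/10)) = 10·log₁₀(138500000) = 81.41 dB SPL.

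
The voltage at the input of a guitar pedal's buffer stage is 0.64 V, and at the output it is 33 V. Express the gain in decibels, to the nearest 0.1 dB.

Voltage is an amplitude quantity, so gain = 20·log₁₀(V_out/V_in).
20·log₁₀(33/0.64) = 20·log₁₀(51.56) = 34.2 dB.

34.2 dB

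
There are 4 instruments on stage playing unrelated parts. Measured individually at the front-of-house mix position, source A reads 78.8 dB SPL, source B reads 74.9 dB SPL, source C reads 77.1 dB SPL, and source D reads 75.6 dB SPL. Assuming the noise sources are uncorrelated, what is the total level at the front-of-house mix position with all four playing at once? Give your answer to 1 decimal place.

82.9 dB SPL

Uncorrelated sources add in intensity (power), not in dB.
L_total = 10·log₁₀(10^(78.8/10) + 10^(74.9/10) + 10^(77.1/10) + 10^(75.6/10)) = 10·log₁₀(194400000) = 82.9 dB SPL.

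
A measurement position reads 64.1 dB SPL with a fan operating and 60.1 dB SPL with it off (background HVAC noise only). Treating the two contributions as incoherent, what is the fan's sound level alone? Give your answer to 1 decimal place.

61.9 dB SPL

Background correction is a power subtraction:
L_src = 10·log₁₀(10^(64.1/10) − 10^(60.1/10)) = 10·log₁₀(1547000) = 61.9 dB SPL.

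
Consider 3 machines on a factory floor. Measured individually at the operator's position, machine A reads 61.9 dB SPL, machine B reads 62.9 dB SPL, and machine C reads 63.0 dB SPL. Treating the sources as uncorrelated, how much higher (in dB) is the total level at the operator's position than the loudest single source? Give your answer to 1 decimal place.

Add the sources as powers (linear), then convert back to dB:
L_total = 10·log₁₀(10^(61.9/10) + 10^(62.9/10) + 10^(63.0/10)) = 67.40 dB SPL.
Excess over the loudest (63.0 dB): 67.40 − 63.0 = 4.4 dB.

4.4 dB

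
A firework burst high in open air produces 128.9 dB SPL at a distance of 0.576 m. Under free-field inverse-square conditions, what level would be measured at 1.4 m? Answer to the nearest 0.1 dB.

121.2 dB SPL

Free-field point source: level drops by 20·log₁₀ of the distance ratio.
ΔL = −20·log₁₀(1.4/0.576) = -7.71 dB, so L₂ = 128.9 + (-7.71) = 121.2 dB SPL.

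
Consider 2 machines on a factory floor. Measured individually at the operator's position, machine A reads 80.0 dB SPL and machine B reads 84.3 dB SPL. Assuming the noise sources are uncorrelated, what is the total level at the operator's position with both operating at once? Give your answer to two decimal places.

85.67 dB SPL

Add the sources as powers (linear), then convert back to dB:
L_total = 10·log₁₀(10^(80.0/10) + 10^(84.3/10)) = 10·log₁₀(369200000) = 85.67 dB SPL.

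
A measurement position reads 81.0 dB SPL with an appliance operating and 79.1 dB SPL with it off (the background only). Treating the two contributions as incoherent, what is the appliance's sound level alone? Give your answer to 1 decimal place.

Background correction is a power subtraction:
L_src = 10·log₁₀(10^(81.0/10) − 10^(79.1/10)) = 10·log₁₀(44610000) = 76.5 dB SPL.

76.5 dB SPL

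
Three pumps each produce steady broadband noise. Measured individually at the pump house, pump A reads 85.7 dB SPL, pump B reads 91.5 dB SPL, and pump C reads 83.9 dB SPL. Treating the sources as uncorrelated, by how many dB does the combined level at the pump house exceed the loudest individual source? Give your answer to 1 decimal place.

1.6 dB

Add the sources as powers (linear), then convert back to dB:
L_total = 10·log₁₀(10^(85.7/10) + 10^(91.5/10) + 10^(83.9/10)) = 93.07 dB SPL.
Excess over the loudest (91.5 dB): 93.07 − 91.5 = 1.6 dB.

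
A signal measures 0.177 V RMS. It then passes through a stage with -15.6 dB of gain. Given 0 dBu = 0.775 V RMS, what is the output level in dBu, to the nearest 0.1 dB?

Input level: 20·log₁₀(0.177/0.775) = -12.83 dBu.
Output: -12.83 − 15.6 = -28.4 dBu.

-28.4 dBu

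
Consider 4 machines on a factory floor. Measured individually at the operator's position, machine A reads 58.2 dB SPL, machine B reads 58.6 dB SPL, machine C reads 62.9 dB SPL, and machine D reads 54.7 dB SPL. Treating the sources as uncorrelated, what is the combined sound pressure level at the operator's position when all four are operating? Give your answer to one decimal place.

65.6 dB SPL

Add the sources as powers (linear), then convert back to dB:
L_total = 10·log₁₀(10^(58.2/10) + 10^(58.6/10) + 10^(62.9/10) + 10^(54.7/10)) = 10·log₁₀(3630000) = 65.6 dB SPL.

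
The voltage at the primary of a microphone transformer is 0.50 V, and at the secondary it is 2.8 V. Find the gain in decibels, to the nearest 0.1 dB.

15.0 dB

Voltage is an amplitude quantity, so gain = 20·log₁₀(V_out/V_in).
20·log₁₀(2.8/0.50) = 20·log₁₀(5.600) = 15.0 dB.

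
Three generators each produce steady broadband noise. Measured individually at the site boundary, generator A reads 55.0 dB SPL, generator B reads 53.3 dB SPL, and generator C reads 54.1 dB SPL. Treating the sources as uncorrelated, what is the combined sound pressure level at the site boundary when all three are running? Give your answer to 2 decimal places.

Incoherent sources sum as intensities:
L_total = 10·log₁₀(10^(55.0/10) + 10^(53.3/10) + 10^(54.1/10)) = 10·log₁₀(787100) = 58.96 dB SPL.

58.96 dB SPL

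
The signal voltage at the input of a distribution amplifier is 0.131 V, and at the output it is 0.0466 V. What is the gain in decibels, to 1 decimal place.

-9.0 dB

For a voltage ratio, dB = 20·log₁₀(V₂/V₁).
20·log₁₀(0.0466/0.131) = 20·log₁₀(0.3557) = -9.0 dB.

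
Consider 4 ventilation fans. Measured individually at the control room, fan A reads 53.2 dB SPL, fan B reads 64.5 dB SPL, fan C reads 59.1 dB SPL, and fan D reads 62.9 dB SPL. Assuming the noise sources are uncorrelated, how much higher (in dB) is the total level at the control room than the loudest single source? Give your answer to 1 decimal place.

3.1 dB

Uncorrelated sources add in intensity (power), not in dB.
L_total = 10·log₁₀(10^(53.2/10) + 10^(64.5/10) + 10^(59.1/10) + 10^(62.9/10)) = 67.63 dB SPL.
Excess over the loudest (64.5 dB): 67.63 − 64.5 = 3.1 dB.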